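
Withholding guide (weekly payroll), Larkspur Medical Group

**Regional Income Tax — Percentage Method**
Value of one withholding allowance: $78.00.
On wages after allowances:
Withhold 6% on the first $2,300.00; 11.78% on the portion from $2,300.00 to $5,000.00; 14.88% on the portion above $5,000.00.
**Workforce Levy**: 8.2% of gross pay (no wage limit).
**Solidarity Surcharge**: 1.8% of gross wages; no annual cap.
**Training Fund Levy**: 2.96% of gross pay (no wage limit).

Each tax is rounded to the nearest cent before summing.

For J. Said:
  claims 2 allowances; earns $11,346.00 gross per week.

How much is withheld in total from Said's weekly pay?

Regional Income Tax: taxable = $11,346.00 − 2×$78.00 = $11,190.00
  $456.06 + 14.88% × ($11,190.00 − $5,000.00) = $456.06 + 14.88% × $6,190.00 = $1,377.13
Workforce Levy: 8.2% × $11,346.00 = $930.37
Solidarity Surcharge: 1.8% × $11,346.00 = $204.23
Training Fund Levy: 2.96% × $11,346.00 = $335.84
Total: $1,377.13 + $930.37 + $204.23 + $335.84 = $2,847.57

$2,847.57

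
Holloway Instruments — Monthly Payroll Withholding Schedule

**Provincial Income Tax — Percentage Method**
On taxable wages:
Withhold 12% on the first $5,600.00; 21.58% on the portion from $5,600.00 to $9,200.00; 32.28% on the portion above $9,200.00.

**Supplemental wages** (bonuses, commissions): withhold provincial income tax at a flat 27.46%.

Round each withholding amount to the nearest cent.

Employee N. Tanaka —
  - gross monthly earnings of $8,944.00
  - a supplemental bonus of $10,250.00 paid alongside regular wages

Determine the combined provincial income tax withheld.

$4,208.29

Provincial Income Tax: taxable = $8,944.00
  $672.00 + 21.58% × ($8,944.00 − $5,600.00) = $672.00 + 21.58% × $3,344.00 = $1,393.64
Supplemental (27.46% flat on bonus): 27.46% × $10,250.00 = $2,814.65
Total provincial income tax: $1,393.64 + $2,814.65 = $4,208.29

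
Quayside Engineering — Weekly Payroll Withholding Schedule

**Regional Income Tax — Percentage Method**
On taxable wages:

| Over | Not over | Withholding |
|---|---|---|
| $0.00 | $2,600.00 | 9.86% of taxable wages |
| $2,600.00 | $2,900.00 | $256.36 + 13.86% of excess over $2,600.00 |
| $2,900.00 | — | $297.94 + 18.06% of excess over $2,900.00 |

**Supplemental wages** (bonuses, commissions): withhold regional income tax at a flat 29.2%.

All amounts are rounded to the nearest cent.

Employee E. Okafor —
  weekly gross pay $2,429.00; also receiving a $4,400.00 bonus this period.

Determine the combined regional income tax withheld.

$1,524.30

Regional Income Tax: taxable = $2,429.00
  9.86% × $2,429.00 = $239.50
Supplemental (29.2% flat on bonus): 29.2% × $4,400.00 = $1,284.80
Total regional income tax: $239.50 + $1,284.80 = $1,524.30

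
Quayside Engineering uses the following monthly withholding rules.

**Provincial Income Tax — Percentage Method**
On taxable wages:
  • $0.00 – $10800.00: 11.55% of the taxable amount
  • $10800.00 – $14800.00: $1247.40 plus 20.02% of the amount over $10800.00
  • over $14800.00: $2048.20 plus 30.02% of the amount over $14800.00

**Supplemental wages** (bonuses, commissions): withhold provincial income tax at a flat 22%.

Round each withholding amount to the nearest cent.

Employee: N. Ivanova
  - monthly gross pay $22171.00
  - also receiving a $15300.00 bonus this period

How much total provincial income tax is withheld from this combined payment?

Provincial Income Tax: taxable = $22171.00
  $2048.20 + 30.02% × ($22171.00 − $14800.00) = $2048.20 + 30.02% × $7371.00 = $4260.97
Supplemental (22% flat on bonus): 22% × $15300.00 = $3366.00
Total provincial income tax: $4260.97 + $3366.00 = $7626.97

$7626.97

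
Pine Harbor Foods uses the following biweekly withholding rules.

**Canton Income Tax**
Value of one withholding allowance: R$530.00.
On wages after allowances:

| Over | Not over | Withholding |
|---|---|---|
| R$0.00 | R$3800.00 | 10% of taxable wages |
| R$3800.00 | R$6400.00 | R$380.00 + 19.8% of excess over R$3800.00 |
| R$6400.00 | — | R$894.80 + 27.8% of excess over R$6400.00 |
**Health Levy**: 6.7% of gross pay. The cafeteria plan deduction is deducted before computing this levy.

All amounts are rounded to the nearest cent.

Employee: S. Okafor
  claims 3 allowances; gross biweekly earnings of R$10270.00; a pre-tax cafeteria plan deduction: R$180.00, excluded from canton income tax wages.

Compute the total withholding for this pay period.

R$2154.63

Canton Income Tax: taxable = R$10270.00 − R$180.00 − 3×R$530.00 = R$8500.00
  R$894.80 + 27.8% × (R$8500.00 − R$6400.00) = R$894.80 + 27.8% × R$2100.00 = R$1478.60
Health Levy: 6.7% × R$10090.00 = R$676.03
Total: R$1478.60 + R$676.03 = R$2154.63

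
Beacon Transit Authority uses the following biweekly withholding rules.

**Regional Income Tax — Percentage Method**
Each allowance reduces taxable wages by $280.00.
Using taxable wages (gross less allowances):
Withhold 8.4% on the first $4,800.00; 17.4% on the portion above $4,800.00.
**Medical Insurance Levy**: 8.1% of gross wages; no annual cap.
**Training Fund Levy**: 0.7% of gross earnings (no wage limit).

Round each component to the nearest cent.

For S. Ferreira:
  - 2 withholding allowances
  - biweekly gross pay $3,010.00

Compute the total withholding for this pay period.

Regional Income Tax: taxable = $3,010.00 − 2×$280.00 = $2,450.00
  8.4% × $2,450.00 = $205.80
Medical Insurance Levy: 8.1% × $3,010.00 = $243.81
Training Fund Levy: 0.7% × $3,010.00 = $21.07
Total: $205.80 + $243.81 + $21.07 = $470.68

$470.68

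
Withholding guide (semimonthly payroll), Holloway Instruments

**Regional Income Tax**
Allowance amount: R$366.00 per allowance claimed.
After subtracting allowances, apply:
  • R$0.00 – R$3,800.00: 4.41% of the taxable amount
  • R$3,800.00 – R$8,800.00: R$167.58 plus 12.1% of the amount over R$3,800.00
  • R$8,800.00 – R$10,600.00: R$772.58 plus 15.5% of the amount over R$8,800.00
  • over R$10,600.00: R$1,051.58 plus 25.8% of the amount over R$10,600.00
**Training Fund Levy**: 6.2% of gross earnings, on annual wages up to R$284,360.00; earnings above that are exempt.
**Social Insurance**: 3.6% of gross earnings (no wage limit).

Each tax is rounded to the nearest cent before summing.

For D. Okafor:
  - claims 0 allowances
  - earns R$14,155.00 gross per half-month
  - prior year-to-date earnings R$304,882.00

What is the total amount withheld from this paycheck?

R$2,478.35

Regional Income Tax: taxable = R$14,155.00
  R$1,051.58 + 25.8% × (R$14,155.00 − R$10,600.00) = R$1,051.58 + 25.8% × R$3,555.00 = R$1,968.77
Training Fund Levy: YTD R$304,882.00 ≥ cap R$284,360.00 → R$0.00
Social Insurance: 3.6% × R$14,155.00 = R$509.58
Total: R$1,968.77 + R$0.00 + R$509.58 = R$2,478.35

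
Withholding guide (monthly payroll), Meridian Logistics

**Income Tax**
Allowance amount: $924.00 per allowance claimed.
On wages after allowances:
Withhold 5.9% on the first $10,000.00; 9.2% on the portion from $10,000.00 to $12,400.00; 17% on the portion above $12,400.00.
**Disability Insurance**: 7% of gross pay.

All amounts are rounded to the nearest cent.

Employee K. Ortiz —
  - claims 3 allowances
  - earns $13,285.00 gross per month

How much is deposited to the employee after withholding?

$11,717.85

Income Tax: taxable = $13,285.00 − 3×$924.00 = $10,513.00
  $590.00 + 9.2% × ($10,513.00 − $10,000.00) = $590.00 + 9.2% × $513.00 = $637.20
Disability Insurance: 7% × $13,285.00 = $929.95
Total withheld: $637.20 + $929.95 = $1,567.15
Net pay: $13,285.00 − $1,567.15 = $11,717.85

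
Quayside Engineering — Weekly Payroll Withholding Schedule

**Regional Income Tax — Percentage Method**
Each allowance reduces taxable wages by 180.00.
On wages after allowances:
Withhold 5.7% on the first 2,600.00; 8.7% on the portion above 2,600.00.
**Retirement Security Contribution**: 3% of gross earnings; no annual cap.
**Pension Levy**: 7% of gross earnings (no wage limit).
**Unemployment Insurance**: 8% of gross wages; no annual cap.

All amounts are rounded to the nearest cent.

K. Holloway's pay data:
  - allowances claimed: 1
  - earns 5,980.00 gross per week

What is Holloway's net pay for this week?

4,477.00

Regional Income Tax: taxable = 5,980.00 − 1×180.00 = 5,800.00
  148.20 + 8.7% × (5,800.00 − 2,600.00) = 148.20 + 8.7% × 3,200.00 = 426.60
Retirement Security Contribution: 3% × 5,980.00 = 179.40
Pension Levy: 7% × 5,980.00 = 418.60
Unemployment Insurance: 8% × 5,980.00 = 478.40
Total withheld: 426.60 + 179.40 + 418.60 + 478.40 = 1,503.00
Net pay: 5,980.00 − 1,503.00 = 4,477.00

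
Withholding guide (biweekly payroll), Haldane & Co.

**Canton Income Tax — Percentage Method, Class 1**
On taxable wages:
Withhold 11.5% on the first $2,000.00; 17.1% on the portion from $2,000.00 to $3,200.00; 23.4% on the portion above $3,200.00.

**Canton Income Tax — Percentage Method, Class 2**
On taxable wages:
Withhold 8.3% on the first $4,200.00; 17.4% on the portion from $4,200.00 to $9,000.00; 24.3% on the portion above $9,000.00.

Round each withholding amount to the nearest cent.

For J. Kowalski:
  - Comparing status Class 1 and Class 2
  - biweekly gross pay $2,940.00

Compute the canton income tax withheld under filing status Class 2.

$244.02

Canton Income Tax (Class 2): taxable = $2,940.00
  8.3% × $2,940.00 = $244.02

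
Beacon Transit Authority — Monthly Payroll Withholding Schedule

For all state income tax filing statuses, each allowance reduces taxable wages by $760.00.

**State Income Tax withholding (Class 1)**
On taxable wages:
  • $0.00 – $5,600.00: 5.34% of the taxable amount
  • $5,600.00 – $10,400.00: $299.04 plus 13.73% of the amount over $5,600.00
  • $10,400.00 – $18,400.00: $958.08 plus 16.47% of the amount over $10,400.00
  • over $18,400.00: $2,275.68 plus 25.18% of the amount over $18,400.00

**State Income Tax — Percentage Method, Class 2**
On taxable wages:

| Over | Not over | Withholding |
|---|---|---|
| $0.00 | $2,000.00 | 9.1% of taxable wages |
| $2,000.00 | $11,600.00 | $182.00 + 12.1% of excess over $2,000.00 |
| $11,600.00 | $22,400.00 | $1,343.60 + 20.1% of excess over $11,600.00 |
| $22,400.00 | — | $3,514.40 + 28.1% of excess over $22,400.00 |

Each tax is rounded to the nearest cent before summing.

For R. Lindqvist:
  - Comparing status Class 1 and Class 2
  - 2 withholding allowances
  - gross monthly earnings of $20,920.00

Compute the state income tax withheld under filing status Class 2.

State Income Tax (Class 2): taxable = $20,920.00 − 2×$760.00 = $19,400.00
  $1,343.60 + 20.1% × ($19,400.00 − $11,600.00) = $1,343.60 + 20.1% × $7,800.00 = $2,911.40

$2,911.40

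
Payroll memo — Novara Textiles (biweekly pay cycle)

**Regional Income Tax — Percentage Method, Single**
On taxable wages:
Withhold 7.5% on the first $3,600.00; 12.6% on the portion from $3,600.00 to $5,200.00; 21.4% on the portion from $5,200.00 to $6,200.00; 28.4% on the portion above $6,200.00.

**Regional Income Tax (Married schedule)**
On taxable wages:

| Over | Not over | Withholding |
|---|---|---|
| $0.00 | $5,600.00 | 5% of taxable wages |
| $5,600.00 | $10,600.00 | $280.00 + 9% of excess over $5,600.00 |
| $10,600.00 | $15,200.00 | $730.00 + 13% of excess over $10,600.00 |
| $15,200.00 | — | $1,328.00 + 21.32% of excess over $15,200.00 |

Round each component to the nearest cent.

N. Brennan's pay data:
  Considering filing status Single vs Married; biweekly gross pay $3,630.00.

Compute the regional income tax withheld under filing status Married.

$181.50

Regional Income Tax (Married): taxable = $3,630.00
  5% × $3,630.00 = $181.50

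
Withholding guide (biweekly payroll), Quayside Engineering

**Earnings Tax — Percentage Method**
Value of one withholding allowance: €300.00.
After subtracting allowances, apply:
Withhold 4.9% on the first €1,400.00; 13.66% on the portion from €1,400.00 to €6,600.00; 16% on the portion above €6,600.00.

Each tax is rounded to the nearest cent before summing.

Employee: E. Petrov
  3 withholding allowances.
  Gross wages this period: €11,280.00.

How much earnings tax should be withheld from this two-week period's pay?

Earnings Tax: taxable = €11,280.00 − 3×€300.00 = €10,380.00
  €778.92 + 16% × (€10,380.00 − €6,600.00) = €778.92 + 16% × €3,780.00 = €1,383.72

€1,383.72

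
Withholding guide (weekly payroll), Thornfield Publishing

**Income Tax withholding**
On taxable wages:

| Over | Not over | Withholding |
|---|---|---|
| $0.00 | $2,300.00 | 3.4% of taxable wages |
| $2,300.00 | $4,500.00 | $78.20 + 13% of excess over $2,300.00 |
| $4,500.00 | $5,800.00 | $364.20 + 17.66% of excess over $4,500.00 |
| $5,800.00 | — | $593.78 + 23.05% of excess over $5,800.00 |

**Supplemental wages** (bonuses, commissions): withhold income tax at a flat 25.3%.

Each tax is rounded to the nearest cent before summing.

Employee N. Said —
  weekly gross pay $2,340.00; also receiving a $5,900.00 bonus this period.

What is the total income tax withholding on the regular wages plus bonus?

Income Tax: taxable = $2,340.00
  $78.20 + 13% × ($2,340.00 − $2,300.00) = $78.20 + 13% × $40.00 = $83.40
Supplemental (25.3% flat on bonus): 25.3% × $5,900.00 = $1,492.70
Total income tax: $83.40 + $1,492.70 = $1,576.10

$1,576.10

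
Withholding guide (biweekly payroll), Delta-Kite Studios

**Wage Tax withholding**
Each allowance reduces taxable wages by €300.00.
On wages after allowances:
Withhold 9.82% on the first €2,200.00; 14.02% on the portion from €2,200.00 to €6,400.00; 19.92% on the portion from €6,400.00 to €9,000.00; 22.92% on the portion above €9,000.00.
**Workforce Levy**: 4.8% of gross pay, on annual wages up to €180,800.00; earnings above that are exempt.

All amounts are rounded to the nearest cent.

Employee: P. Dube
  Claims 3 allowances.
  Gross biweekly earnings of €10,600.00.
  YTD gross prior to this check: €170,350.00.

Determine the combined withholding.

Wage Tax: taxable = €10,600.00 − 3×€300.00 = €9,700.00
  €1,322.80 + 22.92% × (€9,700.00 − €9,000.00) = €1,322.80 + 22.92% × €700.00 = €1,483.24
Workforce Levy: cap €180,800.00 − YTD €170,350.00 = €10,450.00 subject; 4.8% × €10,450.00 = €501.60
Total: €1,483.24 + €501.60 = €1,984.84

€1,984.84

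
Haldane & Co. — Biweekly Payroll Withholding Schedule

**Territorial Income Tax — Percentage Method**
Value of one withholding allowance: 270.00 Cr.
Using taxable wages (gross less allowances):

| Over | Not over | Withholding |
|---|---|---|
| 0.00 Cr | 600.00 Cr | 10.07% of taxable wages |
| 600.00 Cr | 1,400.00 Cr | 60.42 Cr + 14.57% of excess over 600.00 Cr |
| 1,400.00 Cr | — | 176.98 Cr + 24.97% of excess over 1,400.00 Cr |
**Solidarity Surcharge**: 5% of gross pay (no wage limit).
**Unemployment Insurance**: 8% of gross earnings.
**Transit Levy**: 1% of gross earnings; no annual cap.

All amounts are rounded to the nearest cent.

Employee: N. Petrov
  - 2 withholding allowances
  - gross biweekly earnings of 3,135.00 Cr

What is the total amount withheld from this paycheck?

Territorial Income Tax: taxable = 3,135.00 Cr − 2×270.00 Cr = 2,595.00 Cr
  176.98 Cr + 24.97% × (2,595.00 Cr − 1,400.00 Cr) = 176.98 Cr + 24.97% × 1,195.00 Cr = 475.37 Cr
Solidarity Surcharge: 5% × 3,135.00 Cr = 156.75 Cr
Unemployment Insurance: 8% × 3,135.00 Cr = 250.80 Cr
Transit Levy: 1% × 3,135.00 Cr = 31.35 Cr
Total: 475.37 Cr + 156.75 Cr + 250.80 Cr + 31.35 Cr = 914.27 Cr

914.27 Cr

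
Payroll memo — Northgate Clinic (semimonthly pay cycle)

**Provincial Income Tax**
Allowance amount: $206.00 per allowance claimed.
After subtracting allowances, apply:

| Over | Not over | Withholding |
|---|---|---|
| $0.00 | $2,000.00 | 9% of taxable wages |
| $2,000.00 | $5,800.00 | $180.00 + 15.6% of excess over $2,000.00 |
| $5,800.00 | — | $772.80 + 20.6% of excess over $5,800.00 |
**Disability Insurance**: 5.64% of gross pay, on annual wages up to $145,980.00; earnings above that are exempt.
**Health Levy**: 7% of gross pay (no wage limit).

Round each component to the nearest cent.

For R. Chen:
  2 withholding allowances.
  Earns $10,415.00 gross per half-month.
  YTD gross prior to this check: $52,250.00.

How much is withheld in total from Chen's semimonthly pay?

$2,955.08

Provincial Income Tax: taxable = $10,415.00 − 2×$206.00 = $10,003.00
  $772.80 + 20.6% × ($10,003.00 − $5,800.00) = $772.80 + 20.6% × $4,203.00 = $1,638.62
Disability Insurance: 5.64% × $10,415.00 = $587.41
Health Levy: 7% × $10,415.00 = $729.05
Total: $1,638.62 + $587.41 + $729.05 = $2,955.08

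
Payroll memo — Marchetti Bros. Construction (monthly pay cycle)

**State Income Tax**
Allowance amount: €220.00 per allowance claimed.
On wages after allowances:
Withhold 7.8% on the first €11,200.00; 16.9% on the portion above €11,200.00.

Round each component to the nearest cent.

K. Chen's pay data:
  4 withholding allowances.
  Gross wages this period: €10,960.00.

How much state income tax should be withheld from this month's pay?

€786.24

State Income Tax: taxable = €10,960.00 − 4×€220.00 = €10,080.00
  7.8% × €10,080.00 = €786.24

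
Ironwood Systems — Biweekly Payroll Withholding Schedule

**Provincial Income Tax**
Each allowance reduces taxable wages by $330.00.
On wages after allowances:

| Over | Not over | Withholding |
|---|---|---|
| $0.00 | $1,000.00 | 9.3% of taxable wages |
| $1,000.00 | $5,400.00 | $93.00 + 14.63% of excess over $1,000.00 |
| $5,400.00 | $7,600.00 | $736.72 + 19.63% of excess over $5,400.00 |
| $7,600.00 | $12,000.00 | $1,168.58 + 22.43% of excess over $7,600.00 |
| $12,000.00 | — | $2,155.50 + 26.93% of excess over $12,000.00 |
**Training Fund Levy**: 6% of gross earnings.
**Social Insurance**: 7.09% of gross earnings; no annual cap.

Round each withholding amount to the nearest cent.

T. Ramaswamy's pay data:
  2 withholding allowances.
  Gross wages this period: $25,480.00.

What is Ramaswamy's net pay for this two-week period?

Provincial Income Tax: taxable = $25,480.00 − 2×$330.00 = $24,820.00
  $2,155.50 + 26.93% × ($24,820.00 − $12,000.00) = $2,155.50 + 26.93% × $12,820.00 = $5,607.93
Training Fund Levy: 6% × $25,480.00 = $1,528.80
Social Insurance: 7.09% × $25,480.00 = $1,806.53
Total withheld: $5,607.93 + $1,528.80 + $1,806.53 = $8,943.26
Net pay: $25,480.00 − $8,943.26 = $16,536.74

$16,536.74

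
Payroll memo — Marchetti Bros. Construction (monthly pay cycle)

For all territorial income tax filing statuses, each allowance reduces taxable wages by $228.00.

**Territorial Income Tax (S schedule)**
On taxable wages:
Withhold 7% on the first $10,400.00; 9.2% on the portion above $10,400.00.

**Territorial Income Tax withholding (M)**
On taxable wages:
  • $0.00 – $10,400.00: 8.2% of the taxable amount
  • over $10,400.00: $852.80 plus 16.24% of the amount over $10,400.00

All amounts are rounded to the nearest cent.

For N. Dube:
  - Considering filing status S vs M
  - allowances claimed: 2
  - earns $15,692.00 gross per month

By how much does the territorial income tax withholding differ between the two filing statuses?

Territorial Income Tax (S): taxable = $15,692.00 − 2×$228.00 = $15,236.00
  $728.00 + 9.2% × ($15,236.00 − $10,400.00) = $728.00 + 9.2% × $4,836.00 = $1,172.91
Territorial Income Tax (M): taxable = $15,692.00 − 2×$228.00 = $15,236.00
  $852.80 + 16.24% × ($15,236.00 − $10,400.00) = $852.80 + 16.24% × $4,836.00 = $1,638.17
Difference: |$1,172.91 − $1,638.17| = $465.26 (higher under M)

$465.26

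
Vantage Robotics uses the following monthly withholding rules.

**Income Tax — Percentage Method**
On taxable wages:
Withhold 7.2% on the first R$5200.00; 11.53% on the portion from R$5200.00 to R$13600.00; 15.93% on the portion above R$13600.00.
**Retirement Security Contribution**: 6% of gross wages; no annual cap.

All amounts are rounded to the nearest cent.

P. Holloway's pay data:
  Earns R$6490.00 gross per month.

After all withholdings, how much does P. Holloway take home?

Income Tax: taxable = R$6490.00
  R$374.40 + 11.53% × (R$6490.00 − R$5200.00) = R$374.40 + 11.53% × R$1290.00 = R$523.14
Retirement Security Contribution: 6% × R$6490.00 = R$389.40
Total withheld: R$523.14 + R$389.40 = R$912.54
Net pay: R$6490.00 − R$912.54 = R$5577.46

R$5577.46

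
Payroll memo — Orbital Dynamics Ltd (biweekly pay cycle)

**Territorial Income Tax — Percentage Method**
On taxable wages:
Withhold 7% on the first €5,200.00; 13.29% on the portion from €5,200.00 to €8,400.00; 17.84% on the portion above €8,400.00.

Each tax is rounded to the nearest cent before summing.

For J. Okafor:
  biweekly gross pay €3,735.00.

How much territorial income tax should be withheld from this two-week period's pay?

€261.45

Territorial Income Tax: taxable = €3,735.00
  7% × €3,735.00 = €261.45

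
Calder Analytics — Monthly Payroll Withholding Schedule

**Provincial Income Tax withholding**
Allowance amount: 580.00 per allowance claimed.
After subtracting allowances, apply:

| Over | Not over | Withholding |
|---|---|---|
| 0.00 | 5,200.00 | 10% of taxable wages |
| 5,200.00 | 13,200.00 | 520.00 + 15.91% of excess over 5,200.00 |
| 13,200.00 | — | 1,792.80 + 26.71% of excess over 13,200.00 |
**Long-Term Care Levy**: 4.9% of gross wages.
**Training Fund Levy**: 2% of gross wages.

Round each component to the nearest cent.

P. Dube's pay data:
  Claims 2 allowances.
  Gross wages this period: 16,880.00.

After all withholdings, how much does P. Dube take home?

Provincial Income Tax: taxable = 16,880.00 − 2×580.00 = 15,720.00
  1,792.80 + 26.71% × (15,720.00 − 13,200.00) = 1,792.80 + 26.71% × 2,520.00 = 2,465.89
Long-Term Care Levy: 4.9% × 16,880.00 = 827.12
Training Fund Levy: 2% × 16,880.00 = 337.60
Total withheld: 2,465.89 + 827.12 + 337.60 = 3,630.61
Net pay: 16,880.00 − 3,630.61 = 13,249.39

13,249.39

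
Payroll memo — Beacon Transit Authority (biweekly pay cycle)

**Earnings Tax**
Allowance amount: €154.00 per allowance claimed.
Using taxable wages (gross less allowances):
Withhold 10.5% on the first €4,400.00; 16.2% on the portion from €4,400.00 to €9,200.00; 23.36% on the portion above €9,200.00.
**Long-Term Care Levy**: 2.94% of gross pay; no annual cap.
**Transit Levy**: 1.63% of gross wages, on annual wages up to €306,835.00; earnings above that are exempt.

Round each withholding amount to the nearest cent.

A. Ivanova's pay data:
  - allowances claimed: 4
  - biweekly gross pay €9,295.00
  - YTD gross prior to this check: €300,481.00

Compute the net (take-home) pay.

€7,762.96

Earnings Tax: taxable = €9,295.00 − 4×€154.00 = €8,679.00
  €462.00 + 16.2% × (€8,679.00 − €4,400.00) = €462.00 + 16.2% × €4,279.00 = €1,155.20
Long-Term Care Levy: 2.94% × €9,295.00 = €273.27
Transit Levy: cap €306,835.00 − YTD €300,481.00 = €6,354.00 subject; 1.63% × €6,354.00 = €103.57
Total withheld: €1,155.20 + €273.27 + €103.57 = €1,532.04
Net pay: €9,295.00 − €1,532.04 = €7,762.96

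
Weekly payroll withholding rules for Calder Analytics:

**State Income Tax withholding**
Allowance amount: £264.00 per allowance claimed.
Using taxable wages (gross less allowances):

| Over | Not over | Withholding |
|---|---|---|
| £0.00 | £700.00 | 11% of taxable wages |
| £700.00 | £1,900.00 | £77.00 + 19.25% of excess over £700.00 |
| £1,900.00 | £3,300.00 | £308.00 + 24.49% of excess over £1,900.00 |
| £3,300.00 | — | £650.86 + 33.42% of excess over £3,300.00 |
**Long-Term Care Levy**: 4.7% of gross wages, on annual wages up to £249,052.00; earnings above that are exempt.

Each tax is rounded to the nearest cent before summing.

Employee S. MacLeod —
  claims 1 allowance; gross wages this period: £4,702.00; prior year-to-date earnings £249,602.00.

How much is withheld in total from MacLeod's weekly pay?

£1,031.18

State Income Tax: taxable = £4,702.00 − 1×£264.00 = £4,438.00
  £650.86 + 33.42% × (£4,438.00 − £3,300.00) = £650.86 + 33.42% × £1,138.00 = £1,031.18
Long-Term Care Levy: YTD £249,602.00 ≥ cap £249,052.00 → £0.00
Total: £1,031.18 + £0.00 = £1,031.18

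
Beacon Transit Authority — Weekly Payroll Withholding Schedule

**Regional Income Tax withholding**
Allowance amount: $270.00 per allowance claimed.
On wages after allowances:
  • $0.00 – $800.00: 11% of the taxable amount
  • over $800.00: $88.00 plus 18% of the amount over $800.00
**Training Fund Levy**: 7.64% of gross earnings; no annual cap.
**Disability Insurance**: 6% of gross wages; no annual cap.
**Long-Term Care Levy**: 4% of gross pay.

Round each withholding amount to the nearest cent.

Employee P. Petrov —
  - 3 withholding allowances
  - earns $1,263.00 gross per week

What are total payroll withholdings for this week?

Regional Income Tax: taxable = $1,263.00 − 3×$270.00 = $453.00
  11% × $453.00 = $49.83
Training Fund Levy: 7.64% × $1,263.00 = $96.49
Disability Insurance: 6% × $1,263.00 = $75.78
Long-Term Care Levy: 4% × $1,263.00 = $50.52
Total: $49.83 + $96.49 + $75.78 + $50.52 = $272.62

$272.62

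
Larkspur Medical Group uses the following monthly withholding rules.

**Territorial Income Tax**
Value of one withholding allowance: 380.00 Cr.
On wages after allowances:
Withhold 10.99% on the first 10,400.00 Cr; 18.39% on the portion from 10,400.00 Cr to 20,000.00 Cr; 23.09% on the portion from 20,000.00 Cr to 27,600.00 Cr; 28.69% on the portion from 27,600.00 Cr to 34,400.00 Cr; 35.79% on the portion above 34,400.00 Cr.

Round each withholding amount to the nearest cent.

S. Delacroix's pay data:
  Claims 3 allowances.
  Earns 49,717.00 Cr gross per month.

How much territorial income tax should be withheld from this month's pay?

Territorial Income Tax: taxable = 49,717.00 Cr − 3×380.00 Cr = 48,577.00 Cr
  6,614.16 Cr + 35.79% × (48,577.00 Cr − 34,400.00 Cr) = 6,614.16 Cr + 35.79% × 14,177.00 Cr = 11,688.11 Cr

11,688.11 Cr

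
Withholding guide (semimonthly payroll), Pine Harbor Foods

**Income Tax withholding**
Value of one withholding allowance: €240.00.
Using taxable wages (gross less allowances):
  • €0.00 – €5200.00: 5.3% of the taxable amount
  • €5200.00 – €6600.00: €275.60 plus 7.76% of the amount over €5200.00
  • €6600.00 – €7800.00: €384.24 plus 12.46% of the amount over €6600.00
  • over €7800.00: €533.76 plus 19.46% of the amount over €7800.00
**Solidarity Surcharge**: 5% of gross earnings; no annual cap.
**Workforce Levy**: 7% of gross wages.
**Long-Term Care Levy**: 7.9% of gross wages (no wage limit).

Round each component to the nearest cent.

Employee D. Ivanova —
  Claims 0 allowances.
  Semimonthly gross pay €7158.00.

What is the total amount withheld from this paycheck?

€1878.21

Income Tax: taxable = €7158.00
  €384.24 + 12.46% × (€7158.00 − €6600.00) = €384.24 + 12.46% × €558.00 = €453.77
Solidarity Surcharge: 5% × €7158.00 = €357.90
Workforce Levy: 7% × €7158.00 = €501.06
Long-Term Care Levy: 7.9% × €7158.00 = €565.48
Total: €453.77 + €357.90 + €501.06 + €565.48 = €1878.21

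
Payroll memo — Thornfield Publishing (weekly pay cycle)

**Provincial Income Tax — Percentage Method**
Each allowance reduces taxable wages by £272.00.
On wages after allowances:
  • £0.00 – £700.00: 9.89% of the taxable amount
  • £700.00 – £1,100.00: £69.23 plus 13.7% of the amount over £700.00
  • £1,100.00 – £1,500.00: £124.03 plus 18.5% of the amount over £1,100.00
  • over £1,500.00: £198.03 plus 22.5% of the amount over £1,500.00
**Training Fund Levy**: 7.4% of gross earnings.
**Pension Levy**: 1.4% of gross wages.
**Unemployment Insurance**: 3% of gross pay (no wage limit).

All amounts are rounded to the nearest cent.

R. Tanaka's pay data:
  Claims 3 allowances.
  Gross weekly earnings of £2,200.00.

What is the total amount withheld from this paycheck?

Provincial Income Tax: taxable = £2,200.00 − 3×£272.00 = £1,384.00
  £124.03 + 18.5% × (£1,384.00 − £1,100.00) = £124.03 + 18.5% × £284.00 = £176.57
Training Fund Levy: 7.4% × £2,200.00 = £162.80
Pension Levy: 1.4% × £2,200.00 = £30.80
Unemployment Insurance: 3% × £2,200.00 = £66.00
Total: £176.57 + £162.80 + £30.80 + £66.00 = £436.17

£436.17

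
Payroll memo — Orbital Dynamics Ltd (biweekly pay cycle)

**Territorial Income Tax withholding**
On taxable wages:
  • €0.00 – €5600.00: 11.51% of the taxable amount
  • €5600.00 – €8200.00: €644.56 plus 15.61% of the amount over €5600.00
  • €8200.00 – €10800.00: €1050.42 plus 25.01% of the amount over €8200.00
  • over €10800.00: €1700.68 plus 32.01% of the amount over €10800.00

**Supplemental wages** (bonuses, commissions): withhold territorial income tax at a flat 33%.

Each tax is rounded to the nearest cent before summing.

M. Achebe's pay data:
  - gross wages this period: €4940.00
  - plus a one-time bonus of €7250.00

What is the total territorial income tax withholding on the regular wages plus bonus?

€2961.09

Territorial Income Tax: taxable = €4940.00
  11.51% × €4940.00 = €568.59
Supplemental (33% flat on bonus): 33% × €7250.00 = €2392.50
Total territorial income tax: €568.59 + €2392.50 = €2961.09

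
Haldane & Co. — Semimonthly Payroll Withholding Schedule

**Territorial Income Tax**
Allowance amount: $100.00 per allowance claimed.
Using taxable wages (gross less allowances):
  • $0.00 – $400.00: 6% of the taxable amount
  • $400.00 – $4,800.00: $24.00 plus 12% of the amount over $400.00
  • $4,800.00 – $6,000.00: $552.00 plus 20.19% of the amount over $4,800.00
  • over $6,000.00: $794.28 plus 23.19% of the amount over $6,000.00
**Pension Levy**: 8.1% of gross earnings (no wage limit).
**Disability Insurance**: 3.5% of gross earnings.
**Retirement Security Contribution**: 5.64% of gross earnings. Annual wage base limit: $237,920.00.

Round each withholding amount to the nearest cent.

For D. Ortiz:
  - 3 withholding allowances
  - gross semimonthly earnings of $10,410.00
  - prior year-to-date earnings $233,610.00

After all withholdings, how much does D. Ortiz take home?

Territorial Income Tax: taxable = $10,410.00 − 3×$100.00 = $10,110.00
  $794.28 + 23.19% × ($10,110.00 − $6,000.00) = $794.28 + 23.19% × $4,110.00 = $1,747.39
Pension Levy: 8.1% × $10,410.00 = $843.21
Disability Insurance: 3.5% × $10,410.00 = $364.35
Retirement Security Contribution: cap $237,920.00 − YTD $233,610.00 = $4,310.00 subject; 5.64% × $4,310.00 = $243.08
Total withheld: $1,747.39 + $843.21 + $364.35 + $243.08 = $3,198.03
Net pay: $10,410.00 − $3,198.03 = $7,211.97

$7,211.97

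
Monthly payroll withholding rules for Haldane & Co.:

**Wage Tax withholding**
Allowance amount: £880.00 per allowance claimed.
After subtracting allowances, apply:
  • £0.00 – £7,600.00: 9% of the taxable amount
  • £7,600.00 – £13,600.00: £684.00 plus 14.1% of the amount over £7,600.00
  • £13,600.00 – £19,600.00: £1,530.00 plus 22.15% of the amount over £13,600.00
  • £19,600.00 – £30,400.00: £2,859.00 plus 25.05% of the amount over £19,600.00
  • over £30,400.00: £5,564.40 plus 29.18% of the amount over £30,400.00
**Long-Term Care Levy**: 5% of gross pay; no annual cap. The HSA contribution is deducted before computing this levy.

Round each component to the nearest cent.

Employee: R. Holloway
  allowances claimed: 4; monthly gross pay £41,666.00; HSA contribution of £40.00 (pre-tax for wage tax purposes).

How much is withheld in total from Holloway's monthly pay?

Wage Tax: taxable = £41,666.00 − £40.00 − 4×£880.00 = £38,106.00
  £5,564.40 + 29.18% × (£38,106.00 − £30,400.00) = £5,564.40 + 29.18% × £7,706.00 = £7,813.01
Long-Term Care Levy: 5% × £41,626.00 = £2,081.30
Total: £7,813.01 + £2,081.30 = £9,894.31

£9,894.31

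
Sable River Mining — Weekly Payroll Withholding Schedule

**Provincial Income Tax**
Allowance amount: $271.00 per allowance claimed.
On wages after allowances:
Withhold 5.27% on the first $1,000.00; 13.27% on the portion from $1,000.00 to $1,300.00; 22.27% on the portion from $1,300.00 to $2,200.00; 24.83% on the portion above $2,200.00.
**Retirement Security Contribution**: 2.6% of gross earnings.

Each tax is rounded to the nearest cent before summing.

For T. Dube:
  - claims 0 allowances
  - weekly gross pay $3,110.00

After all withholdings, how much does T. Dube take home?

$2,510.25

Provincial Income Tax: taxable = $3,110.00
  $292.94 + 24.83% × ($3,110.00 − $2,200.00) = $292.94 + 24.83% × $910.00 = $518.89
Retirement Security Contribution: 2.6% × $3,110.00 = $80.86
Total withheld: $518.89 + $80.86 = $599.75
Net pay: $3,110.00 − $599.75 = $2,510.25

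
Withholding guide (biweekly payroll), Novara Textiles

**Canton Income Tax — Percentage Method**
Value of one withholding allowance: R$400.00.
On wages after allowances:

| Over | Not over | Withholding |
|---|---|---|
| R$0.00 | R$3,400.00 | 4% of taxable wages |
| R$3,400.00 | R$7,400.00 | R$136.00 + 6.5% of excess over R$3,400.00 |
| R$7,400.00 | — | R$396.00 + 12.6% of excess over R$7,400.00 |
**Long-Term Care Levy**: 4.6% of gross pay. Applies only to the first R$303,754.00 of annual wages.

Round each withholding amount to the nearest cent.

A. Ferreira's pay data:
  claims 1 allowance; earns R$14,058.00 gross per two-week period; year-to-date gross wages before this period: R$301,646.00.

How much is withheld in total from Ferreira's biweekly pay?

R$1,281.48

Canton Income Tax: taxable = R$14,058.00 − 1×R$400.00 = R$13,658.00
  R$396.00 + 12.6% × (R$13,658.00 − R$7,400.00) = R$396.00 + 12.6% × R$6,258.00 = R$1,184.51
Long-Term Care Levy: cap R$303,754.00 − YTD R$301,646.00 = R$2,108.00 subject; 4.6% × R$2,108.00 = R$96.97
Total: R$1,184.51 + R$96.97 = R$1,281.48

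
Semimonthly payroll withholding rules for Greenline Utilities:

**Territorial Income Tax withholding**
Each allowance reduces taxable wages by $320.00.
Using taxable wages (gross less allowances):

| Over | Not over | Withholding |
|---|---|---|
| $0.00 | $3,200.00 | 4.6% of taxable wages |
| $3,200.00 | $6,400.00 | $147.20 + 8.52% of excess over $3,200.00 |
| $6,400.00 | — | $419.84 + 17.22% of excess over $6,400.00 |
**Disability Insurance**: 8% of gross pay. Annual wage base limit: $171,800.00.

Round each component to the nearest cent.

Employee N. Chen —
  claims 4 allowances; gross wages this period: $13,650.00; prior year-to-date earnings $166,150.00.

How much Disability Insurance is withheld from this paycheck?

$452.00

Disability Insurance: cap $171,800.00 − YTD $166,150.00 = $5,650.00 subject; 8% × $5,650.00 = $452.00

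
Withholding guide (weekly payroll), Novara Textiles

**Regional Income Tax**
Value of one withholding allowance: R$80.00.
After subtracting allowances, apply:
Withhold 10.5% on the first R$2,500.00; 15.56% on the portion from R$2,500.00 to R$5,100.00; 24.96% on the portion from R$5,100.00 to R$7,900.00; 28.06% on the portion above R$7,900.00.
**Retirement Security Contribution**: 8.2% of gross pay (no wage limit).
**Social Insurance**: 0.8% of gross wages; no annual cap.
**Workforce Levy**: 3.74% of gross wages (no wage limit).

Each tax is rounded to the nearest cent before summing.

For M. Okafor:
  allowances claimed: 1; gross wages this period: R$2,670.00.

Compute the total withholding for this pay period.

Regional Income Tax: taxable = R$2,670.00 − 1×R$80.00 = R$2,590.00
  R$262.50 + 15.56% × (R$2,590.00 − R$2,500.00) = R$262.50 + 15.56% × R$90.00 = R$276.50
Retirement Security Contribution: 8.2% × R$2,670.00 = R$218.94
Social Insurance: 0.8% × R$2,670.00 = R$21.36
Workforce Levy: 3.74% × R$2,670.00 = R$99.86
Total: R$276.50 + R$218.94 + R$21.36 + R$99.86 = R$616.66

R$616.66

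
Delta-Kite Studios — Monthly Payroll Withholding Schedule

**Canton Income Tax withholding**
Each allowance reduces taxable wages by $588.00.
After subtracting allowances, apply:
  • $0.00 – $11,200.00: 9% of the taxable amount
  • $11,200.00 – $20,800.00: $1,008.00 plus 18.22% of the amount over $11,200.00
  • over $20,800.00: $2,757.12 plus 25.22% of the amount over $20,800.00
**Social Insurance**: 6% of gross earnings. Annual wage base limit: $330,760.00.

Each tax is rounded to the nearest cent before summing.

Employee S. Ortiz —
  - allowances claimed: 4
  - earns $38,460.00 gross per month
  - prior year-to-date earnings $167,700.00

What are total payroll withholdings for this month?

Canton Income Tax: taxable = $38,460.00 − 4×$588.00 = $36,108.00
  $2,757.12 + 25.22% × ($36,108.00 − $20,800.00) = $2,757.12 + 25.22% × $15,308.00 = $6,617.80
Social Insurance: 6% × $38,460.00 = $2,307.60
Total: $6,617.80 + $2,307.60 = $8,925.40

$8,925.40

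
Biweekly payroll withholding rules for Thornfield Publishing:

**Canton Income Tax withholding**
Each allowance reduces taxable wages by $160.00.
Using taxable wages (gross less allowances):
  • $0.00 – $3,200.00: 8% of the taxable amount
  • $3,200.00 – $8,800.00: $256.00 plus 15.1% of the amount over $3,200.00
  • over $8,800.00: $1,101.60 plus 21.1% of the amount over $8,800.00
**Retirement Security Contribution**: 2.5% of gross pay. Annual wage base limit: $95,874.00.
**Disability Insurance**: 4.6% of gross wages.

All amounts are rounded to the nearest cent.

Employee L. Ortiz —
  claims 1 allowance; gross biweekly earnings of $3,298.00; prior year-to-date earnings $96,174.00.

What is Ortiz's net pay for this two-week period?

Canton Income Tax: taxable = $3,298.00 − 1×$160.00 = $3,138.00
  8% × $3,138.00 = $251.04
Retirement Security Contribution: YTD $96,174.00 ≥ cap $95,874.00 → $0.00
Disability Insurance: 4.6% × $3,298.00 = $151.71
Total withheld: $251.04 + $0.00 + $151.71 = $402.75
Net pay: $3,298.00 − $402.75 = $2,895.25

$2,895.25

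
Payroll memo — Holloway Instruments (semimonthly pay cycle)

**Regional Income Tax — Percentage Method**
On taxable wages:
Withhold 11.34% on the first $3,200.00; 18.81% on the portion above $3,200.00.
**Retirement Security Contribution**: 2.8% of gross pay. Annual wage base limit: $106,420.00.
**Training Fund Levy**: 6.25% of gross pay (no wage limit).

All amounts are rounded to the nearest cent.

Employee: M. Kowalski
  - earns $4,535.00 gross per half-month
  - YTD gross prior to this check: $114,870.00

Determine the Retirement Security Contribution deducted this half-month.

Retirement Security Contribution: YTD $114,870.00 ≥ cap $106,420.00 → $0.00

$0.00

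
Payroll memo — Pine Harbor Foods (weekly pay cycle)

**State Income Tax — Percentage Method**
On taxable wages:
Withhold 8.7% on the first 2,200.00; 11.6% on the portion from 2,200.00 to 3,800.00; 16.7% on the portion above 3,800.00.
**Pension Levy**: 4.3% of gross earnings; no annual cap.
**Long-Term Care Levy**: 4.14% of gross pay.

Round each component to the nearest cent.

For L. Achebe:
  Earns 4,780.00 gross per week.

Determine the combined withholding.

State Income Tax: taxable = 4,780.00
  377.00 + 16.7% × (4,780.00 − 3,800.00) = 377.00 + 16.7% × 980.00 = 540.66
Pension Levy: 4.3% × 4,780.00 = 205.54
Long-Term Care Levy: 4.14% × 4,780.00 = 197.89
Total: 540.66 + 205.54 + 197.89 = 944.09

944.09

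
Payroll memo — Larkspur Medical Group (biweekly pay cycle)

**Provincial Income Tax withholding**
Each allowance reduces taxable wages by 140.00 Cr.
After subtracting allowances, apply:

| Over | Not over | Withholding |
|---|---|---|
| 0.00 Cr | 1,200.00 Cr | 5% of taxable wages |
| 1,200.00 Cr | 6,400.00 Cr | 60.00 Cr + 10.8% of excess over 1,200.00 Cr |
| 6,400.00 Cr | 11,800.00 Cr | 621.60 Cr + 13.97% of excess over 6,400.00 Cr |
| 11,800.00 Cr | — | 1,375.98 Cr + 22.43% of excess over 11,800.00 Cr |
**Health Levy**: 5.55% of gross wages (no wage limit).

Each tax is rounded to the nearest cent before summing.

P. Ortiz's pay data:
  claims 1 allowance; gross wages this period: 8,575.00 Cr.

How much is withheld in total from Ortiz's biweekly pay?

Provincial Income Tax: taxable = 8,575.00 Cr − 1×140.00 Cr = 8,435.00 Cr
  621.60 Cr + 13.97% × (8,435.00 Cr − 6,400.00 Cr) = 621.60 Cr + 13.97% × 2,035.00 Cr = 905.89 Cr
Health Levy: 5.55% × 8,575.00 Cr = 475.91 Cr
Total: 905.89 Cr + 475.91 Cr = 1,381.80 Cr

1,381.80 Cr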